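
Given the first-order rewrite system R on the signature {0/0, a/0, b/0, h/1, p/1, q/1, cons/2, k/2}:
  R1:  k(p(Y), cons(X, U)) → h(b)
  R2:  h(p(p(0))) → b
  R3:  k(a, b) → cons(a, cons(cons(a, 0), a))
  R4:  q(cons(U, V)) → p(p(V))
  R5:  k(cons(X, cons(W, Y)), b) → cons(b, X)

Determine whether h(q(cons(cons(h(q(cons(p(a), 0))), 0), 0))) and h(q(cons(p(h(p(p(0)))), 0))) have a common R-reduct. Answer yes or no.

yes — NF(t₁) = b, NF(t₂) = b

Reduce t₁ = h(q(cons(cons(h(q(cons(p(a), 0))), 0), 0))):
1. h(q(cons(cons(h(q(cons(p(a), 0))), 0), 0)))  →  h(p(p(0)))   [R4 at 1]
2. h(p(p(0)))  →  b   [R2 at ε]

Reduce t₂ = h(q(cons(p(h(p(p(0)))), 0))):
1. h(q(cons(p(h(p(p(0)))), 0)))  →  h(p(p(0)))   [R4 at 1]
2. h(p(p(0)))  →  b   [R2 at ε]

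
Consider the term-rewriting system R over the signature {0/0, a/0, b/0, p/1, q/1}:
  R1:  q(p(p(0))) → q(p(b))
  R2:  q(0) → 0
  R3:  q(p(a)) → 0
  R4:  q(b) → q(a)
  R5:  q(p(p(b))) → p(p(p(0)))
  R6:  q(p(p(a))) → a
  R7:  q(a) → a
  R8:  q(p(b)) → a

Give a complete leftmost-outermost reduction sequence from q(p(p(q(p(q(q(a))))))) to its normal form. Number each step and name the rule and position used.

a

1. q(p(p(q(p(q(q(a)))))))  →  q(p(p(q(p(q(a))))))   [R7 at 1.1.1.1.1.1]
2. q(p(p(q(p(q(a))))))  →  q(p(p(q(p(a)))))   [R7 at 1.1.1.1.1]
3. q(p(p(q(p(a)))))  →  q(p(p(0)))   [R3 at 1.1.1]
4. q(p(p(0)))  →  q(p(b))   [R1 at ε]
5. q(p(b))  →  a   [R8 at ε]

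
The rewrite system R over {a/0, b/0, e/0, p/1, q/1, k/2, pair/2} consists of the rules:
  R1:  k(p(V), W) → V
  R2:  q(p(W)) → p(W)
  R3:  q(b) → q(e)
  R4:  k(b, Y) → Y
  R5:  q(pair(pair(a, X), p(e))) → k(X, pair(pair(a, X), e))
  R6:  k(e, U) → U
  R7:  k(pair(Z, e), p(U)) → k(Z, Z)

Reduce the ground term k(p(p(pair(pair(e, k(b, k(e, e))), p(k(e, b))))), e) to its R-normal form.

1. k(p(p(pair(pair(e, k(b, k(e, e))), p(k(e, b))))), e)  →  p(pair(pair(e, k(b, k(e, e))), p(k(e, b))))   [R1 at ε]
2. p(pair(pair(e, k(b, k(e, e))), p(k(e, b))))  →  p(pair(pair(e, k(e, e)), p(k(e, b))))   [R4 at 1.1.2]
3. p(pair(pair(e, k(e, e)), p(k(e, b))))  →  p(pair(pair(e, e), p(k(e, b))))   [R6 at 1.1.2]
4. p(pair(pair(e, e), p(k(e, b))))  →  p(pair(pair(e, e), p(b)))   [R6 at 1.2.1]

p(pair(pair(e, e), p(b)))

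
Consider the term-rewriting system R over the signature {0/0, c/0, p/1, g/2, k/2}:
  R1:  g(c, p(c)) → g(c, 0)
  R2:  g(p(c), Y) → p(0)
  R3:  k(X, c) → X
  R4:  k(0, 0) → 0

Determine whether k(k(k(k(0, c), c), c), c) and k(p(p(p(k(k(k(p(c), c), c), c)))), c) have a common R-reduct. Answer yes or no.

no — NF(t₁) = 0, NF(t₂) = p(p(p(p(c))))

Reduce t₁ = k(k(k(k(0, c), c), c), c):
1. k(k(k(k(0, c), c), c), c)  →  k(k(k(0, c), c), c)   [R3 at ε]
2. k(k(k(0, c), c), c)  →  k(k(0, c), c)   [R3 at ε]
3. k(k(0, c), c)  →  k(0, c)   [R3 at ε]
4. k(0, c)  →  0   [R3 at ε]

Reduce t₂ = k(p(p(p(k(k(k(p(c), c), c), c)))), c):
1. k(p(p(p(k(k(k(p(c), c), c), c)))), c)  →  p(p(p(k(k(k(p(c), c), c), c))))   [R3 at ε]
2. p(p(p(k(k(k(p(c), c), c), c))))  →  p(p(p(k(k(p(c), c), c))))   [R3 at 1.1.1]
3. p(p(p(k(k(p(c), c), c))))  →  p(p(p(k(p(c), c))))   [R3 at 1.1.1]
4. p(p(p(k(p(c), c))))  →  p(p(p(p(c))))   [R3 at 1.1.1]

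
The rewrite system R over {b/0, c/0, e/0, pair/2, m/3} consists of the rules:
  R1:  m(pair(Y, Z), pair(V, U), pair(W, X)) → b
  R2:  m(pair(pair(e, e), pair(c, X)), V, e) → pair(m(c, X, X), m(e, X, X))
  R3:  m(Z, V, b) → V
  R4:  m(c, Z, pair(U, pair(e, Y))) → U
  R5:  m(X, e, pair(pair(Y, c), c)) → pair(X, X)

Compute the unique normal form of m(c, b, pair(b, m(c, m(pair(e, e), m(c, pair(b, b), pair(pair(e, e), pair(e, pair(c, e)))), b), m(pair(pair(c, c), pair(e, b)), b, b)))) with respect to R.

1. m(c, b, pair(b, m(c, m(pair(e, e), m(c, pair(b, b), pair(pair(e, e), pair(e, pair(c, e)))), b), m(pair(pair(c, c), pair(e, b)), b, b))))  →  m(c, b, pair(b, m(c, m(c, pair(b, b), pair(pair(e, e), pair(e, pair(c, e)))), m(pair(pair(c, c), pair(e, b)), b, b))))   [R3 at 3.2.2]
2. m(c, b, pair(b, m(c, m(c, pair(b, b), pair(pair(e, e), pair(e, pair(c, e)))), m(pair(pair(c, c), pair(e, b)), b, b))))  →  m(c, b, pair(b, m(c, pair(e, e), m(pair(pair(c, c), pair(e, b)), b, b))))   [R4 at 3.2.2]
3. m(c, b, pair(b, m(c, pair(e, e), m(pair(pair(c, c), pair(e, b)), b, b))))  →  m(c, b, pair(b, m(c, pair(e, e), b)))   [R3 at 3.2.3]
4. m(c, b, pair(b, m(c, pair(e, e), b)))  →  m(c, b, pair(b, pair(e, e)))   [R3 at 3.2]
5. m(c, b, pair(b, pair(e, e)))  →  b   [R4 at ε]

b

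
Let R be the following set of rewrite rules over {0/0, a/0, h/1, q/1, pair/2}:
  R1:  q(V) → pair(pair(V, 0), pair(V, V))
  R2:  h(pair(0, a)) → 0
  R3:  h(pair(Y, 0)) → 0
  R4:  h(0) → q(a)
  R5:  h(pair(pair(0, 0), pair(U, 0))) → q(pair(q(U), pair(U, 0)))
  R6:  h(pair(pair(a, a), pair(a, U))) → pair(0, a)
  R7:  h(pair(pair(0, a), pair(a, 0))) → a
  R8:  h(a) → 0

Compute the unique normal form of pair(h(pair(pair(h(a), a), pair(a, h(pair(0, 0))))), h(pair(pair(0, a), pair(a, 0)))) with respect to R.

1. pair(h(pair(pair(h(a), a), pair(a, h(pair(0, 0))))), h(pair(pair(0, a), pair(a, 0))))  →  pair(h(pair(pair(0, a), pair(a, h(pair(0, 0))))), h(pair(pair(0, a), pair(a, 0))))   [R8 at 1.1.1.1]
2. pair(h(pair(pair(0, a), pair(a, h(pair(0, 0))))), h(pair(pair(0, a), pair(a, 0))))  →  pair(h(pair(pair(0, a), pair(a, 0))), h(pair(pair(0, a), pair(a, 0))))   [R3 at 1.1.2.2]
3. pair(h(pair(pair(0, a), pair(a, 0))), h(pair(pair(0, a), pair(a, 0))))  →  pair(a, h(pair(pair(0, a), pair(a, 0))))   [R7 at 1]
4. pair(a, h(pair(pair(0, a), pair(a, 0))))  →  pair(a, a)   [R7 at 2]

pair(a, a)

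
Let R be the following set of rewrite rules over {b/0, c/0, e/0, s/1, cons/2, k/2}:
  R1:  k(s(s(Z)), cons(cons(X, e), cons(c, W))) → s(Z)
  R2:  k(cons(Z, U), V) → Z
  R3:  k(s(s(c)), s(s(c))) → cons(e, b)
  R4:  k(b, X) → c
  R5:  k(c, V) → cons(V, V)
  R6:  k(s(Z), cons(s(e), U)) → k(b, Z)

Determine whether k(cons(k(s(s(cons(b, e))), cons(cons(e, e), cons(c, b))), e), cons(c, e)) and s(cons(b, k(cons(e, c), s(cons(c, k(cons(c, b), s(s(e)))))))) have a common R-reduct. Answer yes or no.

Reduce t₁ = k(cons(k(s(s(cons(b, e))), cons(cons(e, e), cons(c, b))), e), cons(c, e)):
1. k(cons(k(s(s(cons(b, e))), cons(cons(e, e), cons(c, b))), e), cons(c, e))  →  k(s(s(cons(b, e))), cons(cons(e, e), cons(c, b)))   [R2 at ε]
2. k(s(s(cons(b, e))), cons(cons(e, e), cons(c, b)))  →  s(cons(b, e))   [R1 at ε]

Reduce t₂ = s(cons(b, k(cons(e, c), s(cons(c, k(cons(c, b), s(s(e)))))))):
1. s(cons(b, k(cons(e, c), s(cons(c, k(cons(c, b), s(s(e))))))))  →  s(cons(b, e))   [R2 at 1.2]

yes — NF(t₁) = s(cons(b, e)), NF(t₂) = s(cons(b, e))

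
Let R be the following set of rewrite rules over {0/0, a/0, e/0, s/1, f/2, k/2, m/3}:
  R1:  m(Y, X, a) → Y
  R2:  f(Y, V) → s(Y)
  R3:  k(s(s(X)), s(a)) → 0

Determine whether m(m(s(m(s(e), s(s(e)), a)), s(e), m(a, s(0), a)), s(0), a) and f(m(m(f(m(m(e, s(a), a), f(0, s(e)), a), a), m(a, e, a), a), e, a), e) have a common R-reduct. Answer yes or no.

Reduce t₁ = m(m(s(m(s(e), s(s(e)), a)), s(e), m(a, s(0), a)), s(0), a):
1. m(m(s(m(s(e), s(s(e)), a)), s(e), m(a, s(0), a)), s(0), a)  →  m(s(m(s(e), s(s(e)), a)), s(e), m(a, s(0), a))   [R1 at ε]
2. m(s(m(s(e), s(s(e)), a)), s(e), m(a, s(0), a))  →  m(s(s(e)), s(e), m(a, s(0), a))   [R1 at 1.1]
3. m(s(s(e)), s(e), m(a, s(0), a))  →  m(s(s(e)), s(e), a)   [R1 at 3]
4. m(s(s(e)), s(e), a)  →  s(s(e))   [R1 at ε]

Reduce t₂ = f(m(m(f(m(m(e, s(a), a), f(0, s(e)), a), a), m(a, e, a), a), e, a), e):
1. f(m(m(f(m(m(e, s(a), a), f(0, s(e)), a), a), m(a, e, a), a), e, a), e)  →  s(m(m(f(m(m(e, s(a), a), f(0, s(e)), a), a), m(a, e, a), a), e, a))   [R2 at ε]
2. s(m(m(f(m(m(e, s(a), a), f(0, s(e)), a), a), m(a, e, a), a), e, a))  →  s(m(f(m(m(e, s(a), a), f(0, s(e)), a), a), m(a, e, a), a))   [R1 at 1]
3. s(m(f(m(m(e, s(a), a), f(0, s(e)), a), a), m(a, e, a), a))  →  s(f(m(m(e, s(a), a), f(0, s(e)), a), a))   [R1 at 1]
4. s(f(m(m(e, s(a), a), f(0, s(e)), a), a))  →  s(s(m(m(e, s(a), a), f(0, s(e)), a)))   [R2 at 1]
5. s(s(m(m(e, s(a), a), f(0, s(e)), a)))  →  s(s(m(e, s(a), a)))   [R1 at 1.1]
6. s(s(m(e, s(a), a)))  →  s(s(e))   [R1 at 1.1]

yes — NF(t₁) = s(s(e)), NF(t₂) = s(s(e))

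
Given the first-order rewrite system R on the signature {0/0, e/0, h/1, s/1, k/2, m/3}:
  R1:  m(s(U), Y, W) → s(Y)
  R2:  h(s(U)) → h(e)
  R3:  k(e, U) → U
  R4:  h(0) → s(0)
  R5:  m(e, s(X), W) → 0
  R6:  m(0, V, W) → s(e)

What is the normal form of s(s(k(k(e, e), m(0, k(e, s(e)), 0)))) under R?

s(s(s(e)))

1. s(s(k(k(e, e), m(0, k(e, s(e)), 0))))  →  s(s(k(e, m(0, k(e, s(e)), 0))))   [R3 at 1.1.1]
2. s(s(k(e, m(0, k(e, s(e)), 0))))  →  s(s(m(0, k(e, s(e)), 0)))   [R3 at 1.1]
3. s(s(m(0, k(e, s(e)), 0)))  →  s(s(s(e)))   [R6 at 1.1]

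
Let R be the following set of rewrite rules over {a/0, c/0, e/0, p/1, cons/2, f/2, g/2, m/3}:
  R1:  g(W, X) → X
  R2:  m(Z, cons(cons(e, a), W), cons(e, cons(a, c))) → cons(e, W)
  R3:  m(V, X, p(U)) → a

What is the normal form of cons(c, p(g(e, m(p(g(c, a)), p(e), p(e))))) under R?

cons(c, p(a))

1. cons(c, p(g(e, m(p(g(c, a)), p(e), p(e)))))  →  cons(c, p(m(p(g(c, a)), p(e), p(e))))   [R1 at 2.1]
2. cons(c, p(m(p(g(c, a)), p(e), p(e))))  →  cons(c, p(a))   [R3 at 2.1]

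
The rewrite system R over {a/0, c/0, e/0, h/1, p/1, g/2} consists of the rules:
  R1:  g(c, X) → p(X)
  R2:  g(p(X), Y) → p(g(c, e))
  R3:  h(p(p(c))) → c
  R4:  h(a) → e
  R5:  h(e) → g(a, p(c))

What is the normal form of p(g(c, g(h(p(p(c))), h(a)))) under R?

p(p(p(e)))

1. p(g(c, g(h(p(p(c))), h(a))))  →  p(p(g(h(p(p(c))), h(a))))   [R1 at 1]
2. p(p(g(h(p(p(c))), h(a))))  →  p(p(g(c, h(a))))   [R3 at 1.1.1]
3. p(p(g(c, h(a))))  →  p(p(p(h(a))))   [R1 at 1.1]
4. p(p(p(h(a))))  →  p(p(p(e)))   [R4 at 1.1.1]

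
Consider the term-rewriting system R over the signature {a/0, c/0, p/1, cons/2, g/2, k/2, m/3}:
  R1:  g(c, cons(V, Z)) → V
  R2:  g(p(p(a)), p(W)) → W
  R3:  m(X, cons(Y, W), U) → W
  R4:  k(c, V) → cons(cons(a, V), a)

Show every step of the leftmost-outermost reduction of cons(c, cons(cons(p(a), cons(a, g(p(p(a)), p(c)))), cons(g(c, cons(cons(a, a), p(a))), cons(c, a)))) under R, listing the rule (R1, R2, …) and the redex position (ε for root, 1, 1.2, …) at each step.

1. cons(c, cons(cons(p(a), cons(a, g(p(p(a)), p(c)))), cons(g(c, cons(cons(a, a), p(a))), cons(c, a))))  →  cons(c, cons(cons(p(a), cons(a, c)), cons(g(c, cons(cons(a, a), p(a))), cons(c, a))))   [R2 at 2.1.2.2]
2. cons(c, cons(cons(p(a), cons(a, c)), cons(g(c, cons(cons(a, a), p(a))), cons(c, a))))  →  cons(c, cons(cons(p(a), cons(a, c)), cons(cons(a, a), cons(c, a))))   [R1 at 2.2.1]

cons(c, cons(cons(p(a), cons(a, c)), cons(cons(a, a), cons(c, a))))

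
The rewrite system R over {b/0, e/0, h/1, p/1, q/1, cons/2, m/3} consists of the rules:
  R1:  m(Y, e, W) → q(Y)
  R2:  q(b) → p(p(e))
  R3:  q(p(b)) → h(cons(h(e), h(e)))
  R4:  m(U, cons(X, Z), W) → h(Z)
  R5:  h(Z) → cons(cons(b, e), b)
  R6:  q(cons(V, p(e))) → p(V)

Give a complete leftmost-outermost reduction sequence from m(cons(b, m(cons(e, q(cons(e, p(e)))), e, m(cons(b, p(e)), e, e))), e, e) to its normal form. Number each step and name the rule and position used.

p(b)

1. m(cons(b, m(cons(e, q(cons(e, p(e)))), e, m(cons(b, p(e)), e, e))), e, e)  →  q(cons(b, m(cons(e, q(cons(e, p(e)))), e, m(cons(b, p(e)), e, e))))   [R1 at ε]
2. q(cons(b, m(cons(e, q(cons(e, p(e)))), e, m(cons(b, p(e)), e, e))))  →  q(cons(b, q(cons(e, q(cons(e, p(e)))))))   [R1 at 1.2]
3. q(cons(b, q(cons(e, q(cons(e, p(e)))))))  →  q(cons(b, q(cons(e, p(e)))))   [R6 at 1.2.1.2]
4. q(cons(b, q(cons(e, p(e)))))  →  q(cons(b, p(e)))   [R6 at 1.2]
5. q(cons(b, p(e)))  →  p(b)   [R6 at ε]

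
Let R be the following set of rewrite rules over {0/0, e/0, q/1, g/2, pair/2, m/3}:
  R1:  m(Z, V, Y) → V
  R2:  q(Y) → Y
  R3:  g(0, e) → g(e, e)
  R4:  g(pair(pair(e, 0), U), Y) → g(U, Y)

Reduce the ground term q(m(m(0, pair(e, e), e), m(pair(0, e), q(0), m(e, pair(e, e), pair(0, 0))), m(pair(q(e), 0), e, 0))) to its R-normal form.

0

1. q(m(m(0, pair(e, e), e), m(pair(0, e), q(0), m(e, pair(e, e), pair(0, 0))), m(pair(q(e), 0), e, 0)))  →  m(m(0, pair(e, e), e), m(pair(0, e), q(0), m(e, pair(e, e), pair(0, 0))), m(pair(q(e), 0), e, 0))   [R2 at ε]
2. m(m(0, pair(e, e), e), m(pair(0, e), q(0), m(e, pair(e, e), pair(0, 0))), m(pair(q(e), 0), e, 0))  →  m(pair(0, e), q(0), m(e, pair(e, e), pair(0, 0)))   [R1 at ε]
3. m(pair(0, e), q(0), m(e, pair(e, e), pair(0, 0)))  →  q(0)   [R1 at ε]
4. q(0)  →  0   [R2 at ε]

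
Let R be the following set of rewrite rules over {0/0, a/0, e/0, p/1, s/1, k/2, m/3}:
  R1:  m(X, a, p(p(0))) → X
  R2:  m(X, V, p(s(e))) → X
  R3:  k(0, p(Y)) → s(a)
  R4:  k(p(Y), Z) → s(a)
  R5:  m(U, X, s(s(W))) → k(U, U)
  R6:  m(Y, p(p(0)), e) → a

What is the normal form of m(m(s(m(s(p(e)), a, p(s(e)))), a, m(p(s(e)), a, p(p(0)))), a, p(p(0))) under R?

1. m(m(s(m(s(p(e)), a, p(s(e)))), a, m(p(s(e)), a, p(p(0)))), a, p(p(0)))  →  m(s(m(s(p(e)), a, p(s(e)))), a, m(p(s(e)), a, p(p(0))))   [R1 at ε]
2. m(s(m(s(p(e)), a, p(s(e)))), a, m(p(s(e)), a, p(p(0))))  →  m(s(s(p(e))), a, m(p(s(e)), a, p(p(0))))   [R2 at 1.1]
3. m(s(s(p(e))), a, m(p(s(e)), a, p(p(0))))  →  m(s(s(p(e))), a, p(s(e)))   [R1 at 3]
4. m(s(s(p(e))), a, p(s(e)))  →  s(s(p(e)))   [R2 at ε]

s(s(p(e)))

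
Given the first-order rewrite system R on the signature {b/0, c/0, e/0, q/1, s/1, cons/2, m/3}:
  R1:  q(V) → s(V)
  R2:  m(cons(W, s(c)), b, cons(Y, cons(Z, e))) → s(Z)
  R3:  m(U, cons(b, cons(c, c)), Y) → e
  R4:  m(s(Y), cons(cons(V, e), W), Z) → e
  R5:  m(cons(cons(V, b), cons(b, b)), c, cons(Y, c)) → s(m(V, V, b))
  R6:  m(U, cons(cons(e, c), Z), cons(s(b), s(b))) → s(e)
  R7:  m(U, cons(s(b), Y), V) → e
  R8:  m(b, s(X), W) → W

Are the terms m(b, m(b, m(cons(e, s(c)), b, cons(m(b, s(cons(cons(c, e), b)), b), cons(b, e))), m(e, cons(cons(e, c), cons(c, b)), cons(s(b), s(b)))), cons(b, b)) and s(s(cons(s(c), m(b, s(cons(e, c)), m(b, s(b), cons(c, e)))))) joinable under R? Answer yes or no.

no — NF(t₁) = cons(b, b), NF(t₂) = s(s(cons(s(c), cons(c, e))))

Reduce t₁ = m(b, m(b, m(cons(e, s(c)), b, cons(m(b, s(cons(cons(c, e), b)), b), cons(b, e))), m(e, cons(cons(e, c), cons(c, b)), cons(s(b), s(b)))), cons(b, b)):
1. m(b, m(b, m(cons(e, s(c)), b, cons(m(b, s(cons(cons(c, e), b)), b), cons(b, e))), m(e, cons(cons(e, c), cons(c, b)), cons(s(b), s(b)))), cons(b, b))  →  m(b, m(b, s(b), m(e, cons(cons(e, c), cons(c, b)), cons(s(b), s(b)))), cons(b, b))   [R2 at 2.2]
2. m(b, m(b, s(b), m(e, cons(cons(e, c), cons(c, b)), cons(s(b), s(b)))), cons(b, b))  →  m(b, m(e, cons(cons(e, c), cons(c, b)), cons(s(b), s(b))), cons(b, b))   [R8 at 2]
3. m(b, m(e, cons(cons(e, c), cons(c, b)), cons(s(b), s(b))), cons(b, b))  →  m(b, s(e), cons(b, b))   [R6 at 2]
4. m(b, s(e), cons(b, b))  →  cons(b, b)   [R8 at ε]

Reduce t₂ = s(s(cons(s(c), m(b, s(cons(e, c)), m(b, s(b), cons(c, e)))))):
1. s(s(cons(s(c), m(b, s(cons(e, c)), m(b, s(b), cons(c, e))))))  →  s(s(cons(s(c), m(b, s(b), cons(c, e)))))   [R8 at 1.1.2]
2. s(s(cons(s(c), m(b, s(b), cons(c, e)))))  →  s(s(cons(s(c), cons(c, e))))   [R8 at 1.1.2]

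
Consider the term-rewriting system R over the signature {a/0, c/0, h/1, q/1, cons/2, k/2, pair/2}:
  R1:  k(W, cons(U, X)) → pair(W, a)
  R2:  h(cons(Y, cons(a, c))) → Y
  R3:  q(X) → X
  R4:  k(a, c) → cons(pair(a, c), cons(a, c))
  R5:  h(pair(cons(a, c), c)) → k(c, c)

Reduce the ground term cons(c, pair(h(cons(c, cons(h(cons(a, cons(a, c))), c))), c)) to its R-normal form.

1. cons(c, pair(h(cons(c, cons(h(cons(a, cons(a, c))), c))), c))  →  cons(c, pair(h(cons(c, cons(a, c))), c))   [R2 at 2.1.1.2.1]
2. cons(c, pair(h(cons(c, cons(a, c))), c))  →  cons(c, pair(c, c))   [R2 at 2.1]

cons(c, pair(c, c))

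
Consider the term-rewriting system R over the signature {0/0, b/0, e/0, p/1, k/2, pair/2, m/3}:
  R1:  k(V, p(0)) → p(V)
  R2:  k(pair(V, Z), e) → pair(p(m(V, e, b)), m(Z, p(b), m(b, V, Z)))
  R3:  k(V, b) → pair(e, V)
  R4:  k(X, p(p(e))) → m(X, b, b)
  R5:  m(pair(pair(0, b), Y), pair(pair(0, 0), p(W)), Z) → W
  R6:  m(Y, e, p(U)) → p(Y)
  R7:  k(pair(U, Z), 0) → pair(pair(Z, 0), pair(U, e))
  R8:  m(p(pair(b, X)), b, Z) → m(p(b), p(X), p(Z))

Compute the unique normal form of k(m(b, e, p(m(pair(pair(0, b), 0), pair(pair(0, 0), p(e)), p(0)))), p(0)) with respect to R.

1. k(m(b, e, p(m(pair(pair(0, b), 0), pair(pair(0, 0), p(e)), p(0)))), p(0))  →  p(m(b, e, p(m(pair(pair(0, b), 0), pair(pair(0, 0), p(e)), p(0)))))   [R1 at ε]
2. p(m(b, e, p(m(pair(pair(0, b), 0), pair(pair(0, 0), p(e)), p(0)))))  →  p(p(b))   [R6 at 1]

p(p(b))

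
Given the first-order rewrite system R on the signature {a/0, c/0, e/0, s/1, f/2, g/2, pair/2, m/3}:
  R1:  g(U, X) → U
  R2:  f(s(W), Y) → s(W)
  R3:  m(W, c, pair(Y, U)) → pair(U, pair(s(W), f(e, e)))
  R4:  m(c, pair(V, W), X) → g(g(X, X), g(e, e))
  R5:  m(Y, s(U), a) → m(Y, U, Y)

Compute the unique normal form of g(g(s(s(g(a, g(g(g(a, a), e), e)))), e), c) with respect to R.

s(s(a))

1. g(g(s(s(g(a, g(g(g(a, a), e), e)))), e), c)  →  g(s(s(g(a, g(g(g(a, a), e), e)))), e)   [R1 at ε]
2. g(s(s(g(a, g(g(g(a, a), e), e)))), e)  →  s(s(g(a, g(g(g(a, a), e), e))))   [R1 at ε]
3. s(s(g(a, g(g(g(a, a), e), e))))  →  s(s(a))   [R1 at 1.1]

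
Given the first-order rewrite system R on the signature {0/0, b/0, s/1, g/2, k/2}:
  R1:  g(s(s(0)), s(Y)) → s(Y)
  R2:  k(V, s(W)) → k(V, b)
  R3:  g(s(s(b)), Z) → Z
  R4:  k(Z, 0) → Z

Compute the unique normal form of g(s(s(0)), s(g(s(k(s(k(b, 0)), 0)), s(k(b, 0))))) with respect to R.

s(s(b))

1. g(s(s(0)), s(g(s(k(s(k(b, 0)), 0)), s(k(b, 0)))))  →  s(g(s(k(s(k(b, 0)), 0)), s(k(b, 0))))   [R1 at ε]
2. s(g(s(k(s(k(b, 0)), 0)), s(k(b, 0))))  →  s(g(s(s(k(b, 0))), s(k(b, 0))))   [R4 at 1.1.1]
3. s(g(s(s(k(b, 0))), s(k(b, 0))))  →  s(g(s(s(b)), s(k(b, 0))))   [R4 at 1.1.1.1]
4. s(g(s(s(b)), s(k(b, 0))))  →  s(s(k(b, 0)))   [R3 at 1]
5. s(s(k(b, 0)))  →  s(s(b))   [R4 at 1.1]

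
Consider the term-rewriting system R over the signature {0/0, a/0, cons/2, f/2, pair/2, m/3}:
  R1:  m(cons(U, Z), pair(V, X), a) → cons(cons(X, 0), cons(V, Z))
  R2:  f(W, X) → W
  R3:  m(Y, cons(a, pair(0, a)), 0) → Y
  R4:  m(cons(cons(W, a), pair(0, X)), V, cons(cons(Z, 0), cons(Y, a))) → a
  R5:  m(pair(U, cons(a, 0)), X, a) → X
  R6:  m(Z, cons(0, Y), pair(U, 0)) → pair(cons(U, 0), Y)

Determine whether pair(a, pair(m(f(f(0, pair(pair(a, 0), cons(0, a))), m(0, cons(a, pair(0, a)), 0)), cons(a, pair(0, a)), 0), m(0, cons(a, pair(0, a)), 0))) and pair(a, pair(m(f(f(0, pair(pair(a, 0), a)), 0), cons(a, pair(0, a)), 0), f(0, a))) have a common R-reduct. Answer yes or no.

Reduce t₁ = pair(a, pair(m(f(f(0, pair(pair(a, 0), cons(0, a))), m(0, cons(a, pair(0, a)), 0)), cons(a, pair(0, a)), 0), m(0, cons(a, pair(0, a)), 0))):
1. pair(a, pair(m(f(f(0, pair(pair(a, 0), cons(0, a))), m(0, cons(a, pair(0, a)), 0)), cons(a, pair(0, a)), 0), m(0, cons(a, pair(0, a)), 0)))  →  pair(a, pair(f(f(0, pair(pair(a, 0), cons(0, a))), m(0, cons(a, pair(0, a)), 0)), m(0, cons(a, pair(0, a)), 0)))   [R3 at 2.1]
2. pair(a, pair(f(f(0, pair(pair(a, 0), cons(0, a))), m(0, cons(a, pair(0, a)), 0)), m(0, cons(a, pair(0, a)), 0)))  →  pair(a, pair(f(0, pair(pair(a, 0), cons(0, a))), m(0, cons(a, pair(0, a)), 0)))   [R2 at 2.1]
3. pair(a, pair(f(0, pair(pair(a, 0), cons(0, a))), m(0, cons(a, pair(0, a)), 0)))  →  pair(a, pair(0, m(0, cons(a, pair(0, a)), 0)))   [R2 at 2.1]
4. pair(a, pair(0, m(0, cons(a, pair(0, a)), 0)))  →  pair(a, pair(0, 0))   [R3 at 2.2]

Reduce t₂ = pair(a, pair(m(f(f(0, pair(pair(a, 0), a)), 0), cons(a, pair(0, a)), 0), f(0, a))):
1. pair(a, pair(m(f(f(0, pair(pair(a, 0), a)), 0), cons(a, pair(0, a)), 0), f(0, a)))  →  pair(a, pair(f(f(0, pair(pair(a, 0), a)), 0), f(0, a)))   [R3 at 2.1]
2. pair(a, pair(f(f(0, pair(pair(a, 0), a)), 0), f(0, a)))  →  pair(a, pair(f(0, pair(pair(a, 0), a)), f(0, a)))   [R2 at 2.1]
3. pair(a, pair(f(0, pair(pair(a, 0), a)), f(0, a)))  →  pair(a, pair(0, f(0, a)))   [R2 at 2.1]
4. pair(a, pair(0, f(0, a)))  →  pair(a, pair(0, 0))   [R2 at 2.2]

yes — NF(t₁) = pair(a, pair(0, 0)), NF(t₂) = pair(a, pair(0, 0))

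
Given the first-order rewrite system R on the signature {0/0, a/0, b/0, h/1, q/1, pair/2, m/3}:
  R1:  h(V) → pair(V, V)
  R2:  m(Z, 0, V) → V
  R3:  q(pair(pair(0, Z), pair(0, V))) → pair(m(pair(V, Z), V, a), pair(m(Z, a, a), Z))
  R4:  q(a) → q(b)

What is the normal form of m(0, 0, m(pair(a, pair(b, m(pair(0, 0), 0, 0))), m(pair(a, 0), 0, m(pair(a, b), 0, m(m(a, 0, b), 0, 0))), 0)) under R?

0

1. m(0, 0, m(pair(a, pair(b, m(pair(0, 0), 0, 0))), m(pair(a, 0), 0, m(pair(a, b), 0, m(m(a, 0, b), 0, 0))), 0))  →  m(pair(a, pair(b, m(pair(0, 0), 0, 0))), m(pair(a, 0), 0, m(pair(a, b), 0, m(m(a, 0, b), 0, 0))), 0)   [R2 at ε]
2. m(pair(a, pair(b, m(pair(0, 0), 0, 0))), m(pair(a, 0), 0, m(pair(a, b), 0, m(m(a, 0, b), 0, 0))), 0)  →  m(pair(a, pair(b, 0)), m(pair(a, 0), 0, m(pair(a, b), 0, m(m(a, 0, b), 0, 0))), 0)   [R2 at 1.2.2]
3. m(pair(a, pair(b, 0)), m(pair(a, 0), 0, m(pair(a, b), 0, m(m(a, 0, b), 0, 0))), 0)  →  m(pair(a, pair(b, 0)), m(pair(a, b), 0, m(m(a, 0, b), 0, 0)), 0)   [R2 at 2]
4. m(pair(a, pair(b, 0)), m(pair(a, b), 0, m(m(a, 0, b), 0, 0)), 0)  →  m(pair(a, pair(b, 0)), m(m(a, 0, b), 0, 0), 0)   [R2 at 2]
5. m(pair(a, pair(b, 0)), m(m(a, 0, b), 0, 0), 0)  →  m(pair(a, pair(b, 0)), 0, 0)   [R2 at 2]
6. m(pair(a, pair(b, 0)), 0, 0)  →  0   [R2 at ε]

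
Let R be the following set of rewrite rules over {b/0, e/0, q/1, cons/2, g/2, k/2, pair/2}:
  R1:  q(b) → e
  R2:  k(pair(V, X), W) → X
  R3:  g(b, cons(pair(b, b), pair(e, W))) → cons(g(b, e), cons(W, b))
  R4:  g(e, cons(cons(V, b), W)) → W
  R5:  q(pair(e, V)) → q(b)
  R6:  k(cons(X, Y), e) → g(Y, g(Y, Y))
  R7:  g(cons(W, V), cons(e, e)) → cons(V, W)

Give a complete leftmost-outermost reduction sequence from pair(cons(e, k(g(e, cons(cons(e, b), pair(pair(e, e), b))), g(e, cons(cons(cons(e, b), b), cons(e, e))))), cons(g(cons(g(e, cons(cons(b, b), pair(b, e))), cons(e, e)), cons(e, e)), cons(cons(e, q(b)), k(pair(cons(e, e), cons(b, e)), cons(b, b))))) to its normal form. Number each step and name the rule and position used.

1. pair(cons(e, k(g(e, cons(cons(e, b), pair(pair(e, e), b))), g(e, cons(cons(cons(e, b), b), cons(e, e))))), cons(g(cons(g(e, cons(cons(b, b), pair(b, e))), cons(e, e)), cons(e, e)), cons(cons(e, q(b)), k(pair(cons(e, e), cons(b, e)), cons(b, b)))))  →  pair(cons(e, k(pair(pair(e, e), b), g(e, cons(cons(cons(e, b), b), cons(e, e))))), cons(g(cons(g(e, cons(cons(b, b), pair(b, e))), cons(e, e)), cons(e, e)), cons(cons(e, q(b)), k(pair(cons(e, e), cons(b, e)), cons(b, b)))))   [R4 at 1.2.1]
2. pair(cons(e, k(pair(pair(e, e), b), g(e, cons(cons(cons(e, b), b), cons(e, e))))), cons(g(cons(g(e, cons(cons(b, b), pair(b, e))), cons(e, e)), cons(e, e)), cons(cons(e, q(b)), k(pair(cons(e, e), cons(b, e)), cons(b, b)))))  →  pair(cons(e, b), cons(g(cons(g(e, cons(cons(b, b), pair(b, e))), cons(e, e)), cons(e, e)), cons(cons(e, q(b)), k(pair(cons(e, e), cons(b, e)), cons(b, b)))))   [R2 at 1.2]
3. pair(cons(e, b), cons(g(cons(g(e, cons(cons(b, b), pair(b, e))), cons(e, e)), cons(e, e)), cons(cons(e, q(b)), k(pair(cons(e, e), cons(b, e)), cons(b, b)))))  →  pair(cons(e, b), cons(cons(cons(e, e), g(e, cons(cons(b, b), pair(b, e)))), cons(cons(e, q(b)), k(pair(cons(e, e), cons(b, e)), cons(b, b)))))   [R7 at 2.1]
4. pair(cons(e, b), cons(cons(cons(e, e), g(e, cons(cons(b, b), pair(b, e)))), cons(cons(e, q(b)), k(pair(cons(e, e), cons(b, e)), cons(b, b)))))  →  pair(cons(e, b), cons(cons(cons(e, e), pair(b, e)), cons(cons(e, q(b)), k(pair(cons(e, e), cons(b, e)), cons(b, b)))))   [R4 at 2.1.2]
5. pair(cons(e, b), cons(cons(cons(e, e), pair(b, e)), cons(cons(e, q(b)), k(pair(cons(e, e), cons(b, e)), cons(b, b)))))  →  pair(cons(e, b), cons(cons(cons(e, e), pair(b, e)), cons(cons(e, e), k(pair(cons(e, e), cons(b, e)), cons(b, b)))))   [R1 at 2.2.1.2]
6. pair(cons(e, b), cons(cons(cons(e, e), pair(b, e)), cons(cons(e, e), k(pair(cons(e, e), cons(b, e)), cons(b, b)))))  →  pair(cons(e, b), cons(cons(cons(e, e), pair(b, e)), cons(cons(e, e), cons(b, e))))   [R2 at 2.2.2]

pair(cons(e, b), cons(cons(cons(e, e), pair(b, e)), cons(cons(e, e), cons(b, e))))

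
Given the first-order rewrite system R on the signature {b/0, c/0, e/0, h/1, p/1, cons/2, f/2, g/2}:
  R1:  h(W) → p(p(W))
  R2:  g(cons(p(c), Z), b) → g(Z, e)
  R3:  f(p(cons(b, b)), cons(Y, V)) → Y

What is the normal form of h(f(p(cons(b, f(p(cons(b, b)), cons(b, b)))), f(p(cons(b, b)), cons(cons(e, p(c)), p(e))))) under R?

p(p(e))

1. h(f(p(cons(b, f(p(cons(b, b)), cons(b, b)))), f(p(cons(b, b)), cons(cons(e, p(c)), p(e)))))  →  p(p(f(p(cons(b, f(p(cons(b, b)), cons(b, b)))), f(p(cons(b, b)), cons(cons(e, p(c)), p(e))))))   [R1 at ε]
2. p(p(f(p(cons(b, f(p(cons(b, b)), cons(b, b)))), f(p(cons(b, b)), cons(cons(e, p(c)), p(e))))))  →  p(p(f(p(cons(b, b)), f(p(cons(b, b)), cons(cons(e, p(c)), p(e))))))   [R3 at 1.1.1.1.2]
3. p(p(f(p(cons(b, b)), f(p(cons(b, b)), cons(cons(e, p(c)), p(e))))))  →  p(p(f(p(cons(b, b)), cons(e, p(c)))))   [R3 at 1.1.2]
4. p(p(f(p(cons(b, b)), cons(e, p(c)))))  →  p(p(e))   [R3 at 1.1]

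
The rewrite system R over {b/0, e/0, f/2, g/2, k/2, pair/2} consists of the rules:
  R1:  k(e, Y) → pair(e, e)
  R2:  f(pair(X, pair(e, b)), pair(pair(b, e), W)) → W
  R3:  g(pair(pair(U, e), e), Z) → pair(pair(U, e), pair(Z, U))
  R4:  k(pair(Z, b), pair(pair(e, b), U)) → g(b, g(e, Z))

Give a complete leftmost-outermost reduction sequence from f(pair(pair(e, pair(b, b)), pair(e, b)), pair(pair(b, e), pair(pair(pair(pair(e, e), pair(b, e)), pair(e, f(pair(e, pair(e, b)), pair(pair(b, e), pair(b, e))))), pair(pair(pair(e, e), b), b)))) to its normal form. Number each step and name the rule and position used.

pair(pair(pair(pair(e, e), pair(b, e)), pair(e, pair(b, e))), pair(pair(pair(e, e), b), b))

1. f(pair(pair(e, pair(b, b)), pair(e, b)), pair(pair(b, e), pair(pair(pair(pair(e, e), pair(b, e)), pair(e, f(pair(e, pair(e, b)), pair(pair(b, e), pair(b, e))))), pair(pair(pair(e, e), b), b))))  →  pair(pair(pair(pair(e, e), pair(b, e)), pair(e, f(pair(e, pair(e, b)), pair(pair(b, e), pair(b, e))))), pair(pair(pair(e, e), b), b))   [R2 at ε]
2. pair(pair(pair(pair(e, e), pair(b, e)), pair(e, f(pair(e, pair(e, b)), pair(pair(b, e), pair(b, e))))), pair(pair(pair(e, e), b), b))  →  pair(pair(pair(pair(e, e), pair(b, e)), pair(e, pair(b, e))), pair(pair(pair(e, e), b), b))   [R2 at 1.2.2]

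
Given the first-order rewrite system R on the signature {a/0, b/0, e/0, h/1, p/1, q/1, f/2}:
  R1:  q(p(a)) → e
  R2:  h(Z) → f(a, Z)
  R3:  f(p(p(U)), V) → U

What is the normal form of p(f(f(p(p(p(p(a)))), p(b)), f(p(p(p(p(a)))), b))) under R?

p(a)

1. p(f(f(p(p(p(p(a)))), p(b)), f(p(p(p(p(a)))), b)))  →  p(f(p(p(a)), f(p(p(p(p(a)))), b)))   [R3 at 1.1]
2. p(f(p(p(a)), f(p(p(p(p(a)))), b)))  →  p(a)   [R3 at 1]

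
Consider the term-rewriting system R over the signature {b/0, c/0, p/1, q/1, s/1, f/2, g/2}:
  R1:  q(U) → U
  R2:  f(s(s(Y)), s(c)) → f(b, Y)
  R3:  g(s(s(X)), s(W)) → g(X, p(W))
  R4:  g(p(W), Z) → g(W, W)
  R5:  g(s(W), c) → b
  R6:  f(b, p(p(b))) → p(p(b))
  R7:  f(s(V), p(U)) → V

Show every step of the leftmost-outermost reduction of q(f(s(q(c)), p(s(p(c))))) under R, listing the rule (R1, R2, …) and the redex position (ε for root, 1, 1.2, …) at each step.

1. q(f(s(q(c)), p(s(p(c)))))  →  f(s(q(c)), p(s(p(c))))   [R1 at ε]
2. f(s(q(c)), p(s(p(c))))  →  q(c)   [R7 at ε]
3. q(c)  →  c   [R1 at ε]

c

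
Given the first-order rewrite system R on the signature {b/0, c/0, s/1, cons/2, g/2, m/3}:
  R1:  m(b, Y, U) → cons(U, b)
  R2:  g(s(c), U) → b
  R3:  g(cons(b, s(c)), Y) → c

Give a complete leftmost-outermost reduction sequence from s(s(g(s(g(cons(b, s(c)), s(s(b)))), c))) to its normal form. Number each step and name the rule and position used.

1. s(s(g(s(g(cons(b, s(c)), s(s(b)))), c)))  →  s(s(g(s(c), c)))   [R3 at 1.1.1.1]
2. s(s(g(s(c), c)))  →  s(s(b))   [R2 at 1.1]

s(s(b))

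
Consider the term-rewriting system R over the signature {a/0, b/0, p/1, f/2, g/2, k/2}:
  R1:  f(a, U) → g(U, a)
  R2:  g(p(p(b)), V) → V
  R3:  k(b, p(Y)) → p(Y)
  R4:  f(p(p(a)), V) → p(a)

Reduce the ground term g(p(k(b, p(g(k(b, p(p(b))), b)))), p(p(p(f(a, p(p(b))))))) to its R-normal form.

p(p(p(a)))

1. g(p(k(b, p(g(k(b, p(p(b))), b)))), p(p(p(f(a, p(p(b)))))))  →  g(p(p(g(k(b, p(p(b))), b))), p(p(p(f(a, p(p(b)))))))   [R3 at 1.1]
2. g(p(p(g(k(b, p(p(b))), b))), p(p(p(f(a, p(p(b)))))))  →  g(p(p(g(p(p(b)), b))), p(p(p(f(a, p(p(b)))))))   [R3 at 1.1.1.1]
3. g(p(p(g(p(p(b)), b))), p(p(p(f(a, p(p(b)))))))  →  g(p(p(b)), p(p(p(f(a, p(p(b)))))))   [R2 at 1.1.1]
4. g(p(p(b)), p(p(p(f(a, p(p(b)))))))  →  p(p(p(f(a, p(p(b))))))   [R2 at ε]
5. p(p(p(f(a, p(p(b))))))  →  p(p(p(g(p(p(b)), a))))   [R1 at 1.1.1]
6. p(p(p(g(p(p(b)), a))))  →  p(p(p(a)))   [R2 at 1.1.1]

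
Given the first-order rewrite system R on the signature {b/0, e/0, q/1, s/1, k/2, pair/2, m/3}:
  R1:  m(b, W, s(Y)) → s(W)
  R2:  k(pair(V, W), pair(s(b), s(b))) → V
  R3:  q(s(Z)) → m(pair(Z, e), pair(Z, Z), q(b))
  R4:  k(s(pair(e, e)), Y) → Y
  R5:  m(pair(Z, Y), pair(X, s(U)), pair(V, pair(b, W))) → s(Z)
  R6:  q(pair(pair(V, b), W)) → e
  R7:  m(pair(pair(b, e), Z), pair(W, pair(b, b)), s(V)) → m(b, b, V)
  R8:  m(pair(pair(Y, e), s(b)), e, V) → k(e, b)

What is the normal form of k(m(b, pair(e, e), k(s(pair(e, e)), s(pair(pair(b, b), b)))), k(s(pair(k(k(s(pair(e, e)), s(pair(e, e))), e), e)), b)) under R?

1. k(m(b, pair(e, e), k(s(pair(e, e)), s(pair(pair(b, b), b)))), k(s(pair(k(k(s(pair(e, e)), s(pair(e, e))), e), e)), b))  →  k(m(b, pair(e, e), s(pair(pair(b, b), b))), k(s(pair(k(k(s(pair(e, e)), s(pair(e, e))), e), e)), b))   [R4 at 1.3]
2. k(m(b, pair(e, e), s(pair(pair(b, b), b))), k(s(pair(k(k(s(pair(e, e)), s(pair(e, e))), e), e)), b))  →  k(s(pair(e, e)), k(s(pair(k(k(s(pair(e, e)), s(pair(e, e))), e), e)), b))   [R1 at 1]
3. k(s(pair(e, e)), k(s(pair(k(k(s(pair(e, e)), s(pair(e, e))), e), e)), b))  →  k(s(pair(k(k(s(pair(e, e)), s(pair(e, e))), e), e)), b)   [R4 at ε]
4. k(s(pair(k(k(s(pair(e, e)), s(pair(e, e))), e), e)), b)  →  k(s(pair(k(s(pair(e, e)), e), e)), b)   [R4 at 1.1.1.1]
5. k(s(pair(k(s(pair(e, e)), e), e)), b)  →  k(s(pair(e, e)), b)   [R4 at 1.1.1]
6. k(s(pair(e, e)), b)  →  b   [R4 at ε]

b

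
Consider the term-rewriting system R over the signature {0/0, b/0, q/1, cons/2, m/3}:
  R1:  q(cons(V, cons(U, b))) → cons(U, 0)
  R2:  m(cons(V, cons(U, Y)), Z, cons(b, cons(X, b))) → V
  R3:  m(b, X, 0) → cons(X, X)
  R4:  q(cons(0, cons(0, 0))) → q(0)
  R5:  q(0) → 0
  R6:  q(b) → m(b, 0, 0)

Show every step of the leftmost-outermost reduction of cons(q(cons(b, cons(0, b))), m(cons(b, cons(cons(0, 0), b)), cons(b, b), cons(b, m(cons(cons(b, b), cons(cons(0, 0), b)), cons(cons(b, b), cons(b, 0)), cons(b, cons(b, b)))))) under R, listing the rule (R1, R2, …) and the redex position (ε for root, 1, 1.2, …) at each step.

cons(cons(0, 0), b)

1. cons(q(cons(b, cons(0, b))), m(cons(b, cons(cons(0, 0), b)), cons(b, b), cons(b, m(cons(cons(b, b), cons(cons(0, 0), b)), cons(cons(b, b), cons(b, 0)), cons(b, cons(b, b))))))  →  cons(cons(0, 0), m(cons(b, cons(cons(0, 0), b)), cons(b, b), cons(b, m(cons(cons(b, b), cons(cons(0, 0), b)), cons(cons(b, b), cons(b, 0)), cons(b, cons(b, b))))))   [R1 at 1]
2. cons(cons(0, 0), m(cons(b, cons(cons(0, 0), b)), cons(b, b), cons(b, m(cons(cons(b, b), cons(cons(0, 0), b)), cons(cons(b, b), cons(b, 0)), cons(b, cons(b, b))))))  →  cons(cons(0, 0), m(cons(b, cons(cons(0, 0), b)), cons(b, b), cons(b, cons(b, b))))   [R2 at 2.3.2]
3. cons(cons(0, 0), m(cons(b, cons(cons(0, 0), b)), cons(b, b), cons(b, cons(b, b))))  →  cons(cons(0, 0), b)   [R2 at 2]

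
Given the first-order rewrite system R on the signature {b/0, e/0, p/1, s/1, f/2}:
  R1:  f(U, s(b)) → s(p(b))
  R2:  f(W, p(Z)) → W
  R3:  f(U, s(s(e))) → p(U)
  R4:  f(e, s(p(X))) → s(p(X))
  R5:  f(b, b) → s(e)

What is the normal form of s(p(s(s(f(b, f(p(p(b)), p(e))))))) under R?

1. s(p(s(s(f(b, f(p(p(b)), p(e)))))))  →  s(p(s(s(f(b, p(p(b)))))))   [R2 at 1.1.1.1.2]
2. s(p(s(s(f(b, p(p(b)))))))  →  s(p(s(s(b))))   [R2 at 1.1.1.1]

s(p(s(s(b))))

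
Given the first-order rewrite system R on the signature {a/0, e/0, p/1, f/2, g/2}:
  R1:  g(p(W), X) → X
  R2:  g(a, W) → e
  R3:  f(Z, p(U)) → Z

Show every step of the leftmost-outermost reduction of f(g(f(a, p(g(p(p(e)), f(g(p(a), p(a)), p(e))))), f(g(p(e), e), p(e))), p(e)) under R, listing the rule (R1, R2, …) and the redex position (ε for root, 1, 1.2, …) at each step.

1. f(g(f(a, p(g(p(p(e)), f(g(p(a), p(a)), p(e))))), f(g(p(e), e), p(e))), p(e))  →  g(f(a, p(g(p(p(e)), f(g(p(a), p(a)), p(e))))), f(g(p(e), e), p(e)))   [R3 at ε]
2. g(f(a, p(g(p(p(e)), f(g(p(a), p(a)), p(e))))), f(g(p(e), e), p(e)))  →  g(a, f(g(p(e), e), p(e)))   [R3 at 1]
3. g(a, f(g(p(e), e), p(e)))  →  e   [R2 at ε]

e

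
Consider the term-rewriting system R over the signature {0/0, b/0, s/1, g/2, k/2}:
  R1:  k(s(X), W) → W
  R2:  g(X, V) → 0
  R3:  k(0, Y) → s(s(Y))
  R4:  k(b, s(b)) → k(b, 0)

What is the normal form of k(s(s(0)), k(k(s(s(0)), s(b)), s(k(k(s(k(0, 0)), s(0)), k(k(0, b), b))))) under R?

1. k(s(s(0)), k(k(s(s(0)), s(b)), s(k(k(s(k(0, 0)), s(0)), k(k(0, b), b)))))  →  k(k(s(s(0)), s(b)), s(k(k(s(k(0, 0)), s(0)), k(k(0, b), b))))   [R1 at ε]
2. k(k(s(s(0)), s(b)), s(k(k(s(k(0, 0)), s(0)), k(k(0, b), b))))  →  k(s(b), s(k(k(s(k(0, 0)), s(0)), k(k(0, b), b))))   [R1 at 1]
3. k(s(b), s(k(k(s(k(0, 0)), s(0)), k(k(0, b), b))))  →  s(k(k(s(k(0, 0)), s(0)), k(k(0, b), b)))   [R1 at ε]
4. s(k(k(s(k(0, 0)), s(0)), k(k(0, b), b)))  →  s(k(s(0), k(k(0, b), b)))   [R1 at 1.1]
5. s(k(s(0), k(k(0, b), b)))  →  s(k(k(0, b), b))   [R1 at 1]
6. s(k(k(0, b), b))  →  s(k(s(s(b)), b))   [R3 at 1.1]
7. s(k(s(s(b)), b))  →  s(b)   [R1 at 1]

s(b)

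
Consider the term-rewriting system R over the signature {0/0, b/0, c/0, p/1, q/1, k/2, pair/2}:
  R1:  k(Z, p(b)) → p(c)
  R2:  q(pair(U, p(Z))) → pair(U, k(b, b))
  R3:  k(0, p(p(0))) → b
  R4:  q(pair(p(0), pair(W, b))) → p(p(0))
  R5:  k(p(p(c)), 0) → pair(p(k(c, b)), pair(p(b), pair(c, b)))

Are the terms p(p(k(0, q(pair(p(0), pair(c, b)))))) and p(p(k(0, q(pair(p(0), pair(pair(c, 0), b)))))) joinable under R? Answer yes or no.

Reduce t₁ = p(p(k(0, q(pair(p(0), pair(c, b)))))):
1. p(p(k(0, q(pair(p(0), pair(c, b))))))  →  p(p(k(0, p(p(0)))))   [R4 at 1.1.2]
2. p(p(k(0, p(p(0)))))  →  p(p(b))   [R3 at 1.1]

Reduce t₂ = p(p(k(0, q(pair(p(0), pair(pair(c, 0), b)))))):
1. p(p(k(0, q(pair(p(0), pair(pair(c, 0), b))))))  →  p(p(k(0, p(p(0)))))   [R4 at 1.1.2]
2. p(p(k(0, p(p(0)))))  →  p(p(b))   [R3 at 1.1]

yes — NF(t₁) = p(p(b)), NF(t₂) = p(p(b))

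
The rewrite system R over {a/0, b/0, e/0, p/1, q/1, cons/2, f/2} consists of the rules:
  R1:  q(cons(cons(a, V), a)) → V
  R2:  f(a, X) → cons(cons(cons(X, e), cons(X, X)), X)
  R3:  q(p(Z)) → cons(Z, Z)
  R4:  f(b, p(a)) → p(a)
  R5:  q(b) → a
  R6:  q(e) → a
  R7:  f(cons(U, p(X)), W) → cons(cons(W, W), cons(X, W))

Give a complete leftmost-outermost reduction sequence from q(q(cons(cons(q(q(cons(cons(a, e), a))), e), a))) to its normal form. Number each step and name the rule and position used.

1. q(q(cons(cons(q(q(cons(cons(a, e), a))), e), a)))  →  q(q(cons(cons(q(e), e), a)))   [R1 at 1.1.1.1.1]
2. q(q(cons(cons(q(e), e), a)))  →  q(q(cons(cons(a, e), a)))   [R6 at 1.1.1.1]
3. q(q(cons(cons(a, e), a)))  →  q(e)   [R1 at 1]
4. q(e)  →  a   [R6 at ε]

a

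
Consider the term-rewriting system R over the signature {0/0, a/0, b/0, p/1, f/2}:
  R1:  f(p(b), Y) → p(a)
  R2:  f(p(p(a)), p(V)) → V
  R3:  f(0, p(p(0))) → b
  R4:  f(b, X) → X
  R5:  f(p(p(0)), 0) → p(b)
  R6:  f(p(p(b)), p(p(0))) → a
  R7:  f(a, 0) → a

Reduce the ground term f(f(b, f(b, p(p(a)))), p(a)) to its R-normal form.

1. f(f(b, f(b, p(p(a)))), p(a))  →  f(f(b, p(p(a))), p(a))   [R4 at 1]
2. f(f(b, p(p(a))), p(a))  →  f(p(p(a)), p(a))   [R4 at 1]
3. f(p(p(a)), p(a))  →  a   [R2 at ε]

a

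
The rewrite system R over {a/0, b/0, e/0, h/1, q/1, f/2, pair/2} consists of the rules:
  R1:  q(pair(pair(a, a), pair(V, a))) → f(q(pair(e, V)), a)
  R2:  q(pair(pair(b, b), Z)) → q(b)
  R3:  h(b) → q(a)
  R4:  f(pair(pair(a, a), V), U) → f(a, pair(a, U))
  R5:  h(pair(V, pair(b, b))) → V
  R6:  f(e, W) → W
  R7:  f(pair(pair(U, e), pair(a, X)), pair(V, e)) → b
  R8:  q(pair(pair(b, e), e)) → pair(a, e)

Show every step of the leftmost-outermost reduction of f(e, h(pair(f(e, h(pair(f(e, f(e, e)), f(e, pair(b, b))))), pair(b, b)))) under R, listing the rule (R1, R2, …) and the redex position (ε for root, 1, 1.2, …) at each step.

1. f(e, h(pair(f(e, h(pair(f(e, f(e, e)), f(e, pair(b, b))))), pair(b, b))))  →  h(pair(f(e, h(pair(f(e, f(e, e)), f(e, pair(b, b))))), pair(b, b)))   [R6 at ε]
2. h(pair(f(e, h(pair(f(e, f(e, e)), f(e, pair(b, b))))), pair(b, b)))  →  f(e, h(pair(f(e, f(e, e)), f(e, pair(b, b)))))   [R5 at ε]
3. f(e, h(pair(f(e, f(e, e)), f(e, pair(b, b)))))  →  h(pair(f(e, f(e, e)), f(e, pair(b, b))))   [R6 at ε]
4. h(pair(f(e, f(e, e)), f(e, pair(b, b))))  →  h(pair(f(e, e), f(e, pair(b, b))))   [R6 at 1.1]
5. h(pair(f(e, e), f(e, pair(b, b))))  →  h(pair(e, f(e, pair(b, b))))   [R6 at 1.1]
6. h(pair(e, f(e, pair(b, b))))  →  h(pair(e, pair(b, b)))   [R6 at 1.2]
7. h(pair(e, pair(b, b)))  →  e   [R5 at ε]

e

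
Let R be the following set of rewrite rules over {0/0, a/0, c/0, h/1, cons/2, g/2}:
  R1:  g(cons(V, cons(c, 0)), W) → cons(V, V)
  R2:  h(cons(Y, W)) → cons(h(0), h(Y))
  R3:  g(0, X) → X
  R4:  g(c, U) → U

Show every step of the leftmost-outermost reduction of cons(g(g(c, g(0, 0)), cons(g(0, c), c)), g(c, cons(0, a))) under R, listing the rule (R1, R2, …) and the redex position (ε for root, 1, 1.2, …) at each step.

1. cons(g(g(c, g(0, 0)), cons(g(0, c), c)), g(c, cons(0, a)))  →  cons(g(g(0, 0), cons(g(0, c), c)), g(c, cons(0, a)))   [R4 at 1.1]
2. cons(g(g(0, 0), cons(g(0, c), c)), g(c, cons(0, a)))  →  cons(g(0, cons(g(0, c), c)), g(c, cons(0, a)))   [R3 at 1.1]
3. cons(g(0, cons(g(0, c), c)), g(c, cons(0, a)))  →  cons(cons(g(0, c), c), g(c, cons(0, a)))   [R3 at 1]
4. cons(cons(g(0, c), c), g(c, cons(0, a)))  →  cons(cons(c, c), g(c, cons(0, a)))   [R3 at 1.1]
5. cons(cons(c, c), g(c, cons(0, a)))  →  cons(cons(c, c), cons(0, a))   [R4 at 2]

cons(cons(c, c), cons(0, a))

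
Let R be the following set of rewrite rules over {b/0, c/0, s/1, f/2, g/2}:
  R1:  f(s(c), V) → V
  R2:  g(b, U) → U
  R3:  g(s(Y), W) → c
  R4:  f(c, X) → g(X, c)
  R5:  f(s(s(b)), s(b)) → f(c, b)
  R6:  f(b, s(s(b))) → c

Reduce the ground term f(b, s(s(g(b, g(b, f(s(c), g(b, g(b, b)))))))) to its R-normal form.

1. f(b, s(s(g(b, g(b, f(s(c), g(b, g(b, b))))))))  →  f(b, s(s(g(b, f(s(c), g(b, g(b, b)))))))   [R2 at 2.1.1]
2. f(b, s(s(g(b, f(s(c), g(b, g(b, b)))))))  →  f(b, s(s(f(s(c), g(b, g(b, b))))))   [R2 at 2.1.1]
3. f(b, s(s(f(s(c), g(b, g(b, b))))))  →  f(b, s(s(g(b, g(b, b)))))   [R1 at 2.1.1]
4. f(b, s(s(g(b, g(b, b)))))  →  f(b, s(s(g(b, b))))   [R2 at 2.1.1]
5. f(b, s(s(g(b, b))))  →  f(b, s(s(b)))   [R2 at 2.1.1]
6. f(b, s(s(b)))  →  c   [R6 at ε]

c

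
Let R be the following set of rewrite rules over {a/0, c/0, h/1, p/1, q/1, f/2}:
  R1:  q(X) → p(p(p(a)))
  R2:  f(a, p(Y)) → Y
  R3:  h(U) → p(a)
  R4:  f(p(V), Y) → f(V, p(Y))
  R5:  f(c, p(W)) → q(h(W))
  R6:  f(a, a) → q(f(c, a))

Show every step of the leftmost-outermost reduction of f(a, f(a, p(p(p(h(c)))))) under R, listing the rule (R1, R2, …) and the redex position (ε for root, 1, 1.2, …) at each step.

p(p(a))

1. f(a, f(a, p(p(p(h(c))))))  →  f(a, p(p(h(c))))   [R2 at 2]
2. f(a, p(p(h(c))))  →  p(h(c))   [R2 at ε]
3. p(h(c))  →  p(p(a))   [R3 at 1]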